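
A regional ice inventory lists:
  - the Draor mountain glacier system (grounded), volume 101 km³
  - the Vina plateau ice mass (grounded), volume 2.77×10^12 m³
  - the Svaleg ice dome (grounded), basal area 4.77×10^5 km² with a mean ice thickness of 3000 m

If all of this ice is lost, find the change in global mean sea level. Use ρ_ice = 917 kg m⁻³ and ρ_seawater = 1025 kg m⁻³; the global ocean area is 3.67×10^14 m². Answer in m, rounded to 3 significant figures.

≈ 3.50 m

Draor: 101 km³ × (917/1025) = 90.36 km³ of water.
Vina: 2.77×10^12 m³ × (917/1025) = 2.478×10^12 m³ of water.
Svaleg: ice volume = 4.77×10^5 km² × 3000 m = 1.431×10^6 km³; 1.431×10^6 × (917/1025) = 1.280×10^6 km³ of water.
Total added water ≈ 1.283×10^15 m³ over 3.67×10^14 m² → Δh = 3.50 m.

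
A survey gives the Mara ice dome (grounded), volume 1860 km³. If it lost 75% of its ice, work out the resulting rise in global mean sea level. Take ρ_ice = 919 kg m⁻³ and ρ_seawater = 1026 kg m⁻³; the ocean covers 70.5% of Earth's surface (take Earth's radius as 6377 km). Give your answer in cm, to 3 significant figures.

≈ 0.347 cm

Mara: 0.75 × 1860 km³ × (919/1026) = 1250 km³ of water.
Spread over 3.60×10^14 m² of ocean, Δh = 1.250×10^12 / 3.60×10^14 = 3.47×10^-3 m = 0.347 cm.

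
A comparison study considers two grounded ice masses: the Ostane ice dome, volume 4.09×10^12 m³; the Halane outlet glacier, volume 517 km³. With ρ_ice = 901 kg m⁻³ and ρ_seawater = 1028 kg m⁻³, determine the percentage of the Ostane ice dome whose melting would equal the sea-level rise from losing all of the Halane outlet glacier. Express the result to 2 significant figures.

Equal sea-level rise means equal mass of meltwater, i.e. equal mass of ice lost.
Ice mass of Halane: 4.658×10^14 kg; ice mass of Ostane: 3.685×10^15 kg.
Fraction required = 4.658×10^14 / 3.685×10^15 = 0.126 → 13 %.

≈ 13 %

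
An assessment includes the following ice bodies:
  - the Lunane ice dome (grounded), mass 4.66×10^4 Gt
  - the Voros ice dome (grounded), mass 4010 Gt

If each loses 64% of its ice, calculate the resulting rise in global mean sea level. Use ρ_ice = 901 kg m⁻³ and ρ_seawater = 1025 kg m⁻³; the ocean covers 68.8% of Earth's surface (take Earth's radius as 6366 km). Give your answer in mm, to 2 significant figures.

Lunane: 0.64 × 4.66×10^4 Gt = 2.982×10^16 kg; dividing by ρ_w = 1025 kg m⁻³ gives 2.910×10^13 m³ of water.
Voros: 0.64 × 4010 Gt = 2.566×10^15 kg; dividing by ρ_w = 1025 kg m⁻³ gives 2.504×10^12 m³ of water.
Total added water ≈ 3.160×10^13 m³ over 3.50×10^14 m² → Δh = 0.0902 m = 90 mm.

≈ 90 mm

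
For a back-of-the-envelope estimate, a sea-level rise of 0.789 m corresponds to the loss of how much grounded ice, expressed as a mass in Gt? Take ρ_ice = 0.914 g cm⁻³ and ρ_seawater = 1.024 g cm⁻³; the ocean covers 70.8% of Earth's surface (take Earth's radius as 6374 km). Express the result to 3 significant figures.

≈ 2.92×10^5 Gt

Required water volume = Δh × A = 0.789 m × 3.61×10^14 m² = 2.852×10^14 m³.
ρ_w = 1.024 g cm⁻³ = 1024 kg m⁻³, so the mass of water = 2.852×10^14 m³ × 1024 kg m⁻³ = 2.920×10^17 kg = 2.92×10^5 Gt (and the same mass of ice, by conservation).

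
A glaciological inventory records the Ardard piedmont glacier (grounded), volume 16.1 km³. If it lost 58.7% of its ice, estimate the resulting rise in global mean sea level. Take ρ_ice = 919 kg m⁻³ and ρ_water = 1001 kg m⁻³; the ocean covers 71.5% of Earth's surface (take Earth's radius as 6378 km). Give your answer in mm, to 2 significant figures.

Ardard: 0.587 × 16.1 km³ × (919/1001) = 8.677 km³ of water.
Spread over 3.65×10^14 m² of ocean, Δh = 8.677×10^9 / 3.65×10^14 = 2.37×10^-5 m = 0.024 mm.

≈ 0.024 mm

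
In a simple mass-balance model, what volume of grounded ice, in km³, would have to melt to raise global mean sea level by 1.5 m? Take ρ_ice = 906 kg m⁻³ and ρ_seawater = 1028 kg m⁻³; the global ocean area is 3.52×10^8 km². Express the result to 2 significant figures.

Required water volume = Δh × A = 1.5 m × 3.52×10^14 m² = 5.280×10^14 m³ = 5.280×10^5 km³.
Ice volume = water volume × ρ_w/ρ_ice = 5.280×10^5 × 1028/906 = 6.0×10^5 km³.

≈ 6.0×10^5 km³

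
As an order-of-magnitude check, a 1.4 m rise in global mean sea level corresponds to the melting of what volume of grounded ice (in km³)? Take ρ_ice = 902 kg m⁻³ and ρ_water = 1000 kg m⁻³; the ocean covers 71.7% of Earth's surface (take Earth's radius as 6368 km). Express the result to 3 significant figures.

Required water volume = Δh × A = 1.4 m × 3.65×10^14 m² = 5.115×10^14 m³ = 5.115×10^5 km³.
Ice volume = water volume × ρ_w/ρ_ice = 5.115×10^5 × 1000/902 = 5.67×10^5 km³.

≈ 5.67×10^5 km³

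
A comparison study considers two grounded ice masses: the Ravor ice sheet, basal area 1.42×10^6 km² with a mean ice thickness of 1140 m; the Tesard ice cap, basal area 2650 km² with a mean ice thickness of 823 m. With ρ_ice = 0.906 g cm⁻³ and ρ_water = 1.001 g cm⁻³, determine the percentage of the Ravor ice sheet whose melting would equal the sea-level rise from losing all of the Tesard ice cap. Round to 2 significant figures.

Equal sea-level rise means equal mass of meltwater, i.e. equal mass of ice lost.
Ice mass of Tesard: 1.976×10^15 kg; ice mass of Ravor: 1.467×10^18 kg.
Fraction required = 1.976×10^15 / 1.467×10^18 = 1.35×10^-3 → 0.13 %.

≈ 0.13 %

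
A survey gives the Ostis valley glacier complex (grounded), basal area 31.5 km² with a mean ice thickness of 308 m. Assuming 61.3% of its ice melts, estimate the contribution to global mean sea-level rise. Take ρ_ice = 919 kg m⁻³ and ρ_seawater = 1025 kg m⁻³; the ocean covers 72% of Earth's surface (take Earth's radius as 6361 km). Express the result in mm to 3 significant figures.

Ostis: ice volume = 31.5 km² × 308 m = 9.702 km³; 0.613 × 9.702 × (919/1025) = 5.332 km³ of water.
Spread over 3.66×10^14 m² of ocean, Δh = 5.332×10^9 / 3.66×10^14 = 1.46×10^-5 m = 0.0146 mm.

≈ 0.0146 mm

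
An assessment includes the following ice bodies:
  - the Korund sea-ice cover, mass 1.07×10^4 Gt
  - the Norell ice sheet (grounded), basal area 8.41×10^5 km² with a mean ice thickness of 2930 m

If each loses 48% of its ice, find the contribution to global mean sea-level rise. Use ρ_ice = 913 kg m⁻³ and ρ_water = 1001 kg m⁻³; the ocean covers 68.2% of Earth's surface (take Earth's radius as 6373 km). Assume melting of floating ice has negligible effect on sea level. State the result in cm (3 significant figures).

≈ 310 cm

The Korund sea-ice cover is floating and already displaces its own weight of water, so its melt adds essentially nothing to sea level.
Norell: ice volume = 8.41×10^5 km² × 2930 m = 2.464×10^6 km³; 0.48 × 2.464×10^6 × (913/1001) = 1.079×10^6 km³ of water.
Total added water ≈ 1.079×10^15 m³ over 3.48×10^14 m² → Δh = 3.10 m = 310 cm.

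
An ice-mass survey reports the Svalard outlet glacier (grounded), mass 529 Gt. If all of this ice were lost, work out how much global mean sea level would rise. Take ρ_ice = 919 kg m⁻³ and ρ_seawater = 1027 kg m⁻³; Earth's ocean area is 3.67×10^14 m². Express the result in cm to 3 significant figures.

≈ 0.140 cm

Svalard: 529 Gt = 5.290×10^14 kg; dividing by ρ_w = 1027 kg m⁻³ gives 5.151×10^11 m³ of water.
Spread over 3.67×10^14 m² of ocean, Δh = 5.151×10^11 / 3.67×10^14 = 1.40×10^-3 m = 0.140 cm.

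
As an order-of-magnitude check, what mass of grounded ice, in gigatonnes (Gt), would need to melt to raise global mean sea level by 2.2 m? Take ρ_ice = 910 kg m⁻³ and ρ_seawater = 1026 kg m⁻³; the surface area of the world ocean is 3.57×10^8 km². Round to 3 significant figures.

Required water volume = Δh × A = 2.2 m × 3.57×10^14 m² = 7.854×10^14 m³.
ρ_w = 1026 kg m⁻³, so the mass of water = 7.854×10^14 m³ × 1026 kg m⁻³ = 8.058×10^17 kg = 8.06×10^5 Gt (and the same mass of ice, by conservation).

≈ 8.06×10^5 Gt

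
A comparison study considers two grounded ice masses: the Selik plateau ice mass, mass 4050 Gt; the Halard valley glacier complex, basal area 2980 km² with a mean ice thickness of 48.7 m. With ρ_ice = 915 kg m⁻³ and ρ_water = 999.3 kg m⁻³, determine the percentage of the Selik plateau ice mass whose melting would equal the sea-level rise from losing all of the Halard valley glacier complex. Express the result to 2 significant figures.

≈ 3.3 %

Equal sea-level rise means equal mass of meltwater, i.e. equal mass of ice lost.
Ice mass of Halard: 1.328×10^14 kg; ice mass of Selik: 4.050×10^15 kg.
Fraction required = 1.328×10^14 / 4.050×10^15 = 0.0328 → 3.3 %.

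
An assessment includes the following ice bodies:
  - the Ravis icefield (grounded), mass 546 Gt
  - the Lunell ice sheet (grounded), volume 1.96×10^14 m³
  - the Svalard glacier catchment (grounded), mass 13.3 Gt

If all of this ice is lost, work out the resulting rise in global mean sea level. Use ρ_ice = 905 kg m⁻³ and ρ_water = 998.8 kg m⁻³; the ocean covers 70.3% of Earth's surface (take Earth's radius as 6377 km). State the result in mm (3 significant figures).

≈ 496 mm

Ravis: 546 Gt = 5.460×10^14 kg; dividing by ρ_w = 998.8 kg m⁻³ gives 5.467×10^11 m³ of water.
Lunell: 1.96×10^14 m³ × (905/998.8) = 1.776×10^14 m³ of water.
Svalard: 13.3 Gt = 1.330×10^13 kg; dividing by ρ_w = 998.8 kg m⁻³ gives 1.332×10^10 m³ of water.
Total added water ≈ 1.782×10^14 m³ over 3.59×10^14 m² → Δh = 0.496 m = 496 mm.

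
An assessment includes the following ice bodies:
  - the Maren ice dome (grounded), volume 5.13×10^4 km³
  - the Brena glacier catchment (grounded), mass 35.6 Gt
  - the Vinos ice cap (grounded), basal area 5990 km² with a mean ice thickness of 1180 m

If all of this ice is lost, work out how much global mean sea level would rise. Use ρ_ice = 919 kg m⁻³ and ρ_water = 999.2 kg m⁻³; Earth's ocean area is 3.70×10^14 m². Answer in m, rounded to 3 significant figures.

≈ 0.145 m

Maren: 5.13×10^4 km³ × (919/999.2) = 4.718×10^4 km³ of water.
Brena: 35.6 Gt = 3.560×10^13 kg; dividing by ρ_w = 999.2 kg m⁻³ gives 3.563×10^10 m³ of water.
Vinos: ice volume = 5990 km² × 1180 m = 7068 km³; 7068 × (919/999.2) = 6501 km³ of water.
Total added water ≈ 5.372×10^13 m³ over 3.70×10^14 m² → Δh = 0.145 m.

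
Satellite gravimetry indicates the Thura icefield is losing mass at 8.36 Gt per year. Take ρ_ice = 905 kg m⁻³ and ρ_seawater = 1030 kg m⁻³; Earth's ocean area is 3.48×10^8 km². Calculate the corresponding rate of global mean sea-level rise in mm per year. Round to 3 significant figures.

ρ_w = 1030 kg m⁻³. Annual water volume added = 8.36 Gt / ρ_w = 8.360×10^12 kg / 1030 kg m⁻³ = 8.117×10^9 m³.
Δh per year = 8.117×10^9 / 3.48×10^14 = 2.33×10^-5 m = 0.0233 mm.

≈ 0.0233 mm/yr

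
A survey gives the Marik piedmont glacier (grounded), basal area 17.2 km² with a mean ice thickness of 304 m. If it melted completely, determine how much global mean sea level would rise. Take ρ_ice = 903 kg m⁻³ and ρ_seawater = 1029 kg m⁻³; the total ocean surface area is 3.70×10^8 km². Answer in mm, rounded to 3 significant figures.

≈ 0.0124 mm

Marik: ice volume = 17.2 km² × 304 m = 5.229 km³; 5.229 × (903/1029) = 4.589 km³ of water.
Spread over 3.70×10^14 m² of ocean, Δh = 4.589×10^9 / 3.70×10^14 = 1.24×10^-5 m = 0.0124 mm.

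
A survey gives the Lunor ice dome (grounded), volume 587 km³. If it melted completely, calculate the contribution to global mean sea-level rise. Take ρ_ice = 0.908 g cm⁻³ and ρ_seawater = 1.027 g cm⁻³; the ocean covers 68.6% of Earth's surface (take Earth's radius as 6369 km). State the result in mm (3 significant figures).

Lunor: 587 km³ × (908/1027) = 519.0 km³ of water.
Spread over 3.50×10^14 m² of ocean, Δh = 5.190×10^11 / 3.50×10^14 = 1.48×10^-3 m = 1.48 mm.

≈ 1.48 mm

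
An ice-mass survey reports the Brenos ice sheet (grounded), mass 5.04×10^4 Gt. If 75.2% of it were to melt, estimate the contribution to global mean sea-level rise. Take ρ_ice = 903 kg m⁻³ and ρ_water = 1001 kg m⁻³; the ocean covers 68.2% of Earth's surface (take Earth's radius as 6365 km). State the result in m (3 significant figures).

Brenos: 0.752 × 5.04×10^4 Gt = 3.790×10^16 kg; dividing by ρ_w = 1001 kg m⁻³ gives 3.786×10^13 m³ of water.
Spread over 3.47×10^14 m² of ocean, Δh = 3.786×10^13 / 3.47×10^14 = 0.109 m.

≈ 0.109 m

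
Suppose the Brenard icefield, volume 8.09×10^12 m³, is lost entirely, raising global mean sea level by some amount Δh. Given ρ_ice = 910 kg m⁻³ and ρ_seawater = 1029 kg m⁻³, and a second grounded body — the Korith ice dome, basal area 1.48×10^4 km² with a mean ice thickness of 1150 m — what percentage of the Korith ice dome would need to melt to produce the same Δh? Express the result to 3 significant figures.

Equal sea-level rise means equal mass of meltwater, i.e. equal mass of ice lost.
Ice mass of Brenard: 7.362×10^15 kg; ice mass of Korith: 1.549×10^16 kg.
Fraction required = 7.362×10^15 / 1.549×10^16 = 0.475 → 47.5 %.

≈ 47.5 %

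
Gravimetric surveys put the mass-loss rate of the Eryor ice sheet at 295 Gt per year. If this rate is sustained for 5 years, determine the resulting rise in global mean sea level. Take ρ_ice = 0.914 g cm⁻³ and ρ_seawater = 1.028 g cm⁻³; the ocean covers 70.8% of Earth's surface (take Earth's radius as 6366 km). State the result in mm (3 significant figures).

≈ 3.98 mm

Total mass lost = 295 Gt/yr × 5 yr = 1475 Gt = 1.475×10^15 kg.
ρ_w = 1.028 g cm⁻³ = 1028 kg m⁻³, so water volume = 1.475×10^15 / 1028 = 1.435×10^12 m³.
Δh = 1.435×10^12 / 3.61×10^14 = 3.98×10^-3 m = 3.98 mm.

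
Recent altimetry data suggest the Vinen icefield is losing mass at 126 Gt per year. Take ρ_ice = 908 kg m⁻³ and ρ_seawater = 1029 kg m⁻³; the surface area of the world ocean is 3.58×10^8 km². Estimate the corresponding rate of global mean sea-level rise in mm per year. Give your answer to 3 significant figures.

≈ 0.342 mm/yr

ρ_w = 1029 kg m⁻³. Annual water volume added = 126 Gt / ρ_w = 1.260×10^14 kg / 1029 kg m⁻³ = 1.224×10^11 m³.
Δh per year = 1.224×10^11 / 3.58×10^14 = 3.42×10^-4 m = 0.342 mm.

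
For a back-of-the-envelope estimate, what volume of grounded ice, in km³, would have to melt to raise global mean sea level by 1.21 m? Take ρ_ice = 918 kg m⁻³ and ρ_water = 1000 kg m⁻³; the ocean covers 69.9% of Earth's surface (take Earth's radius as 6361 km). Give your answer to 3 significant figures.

≈ 4.68×10^5 km³

Required water volume = Δh × A = 1.21 m × 3.55×10^14 m² = 4.301×10^14 m³ = 4.301×10^5 km³.
Ice volume = water volume × ρ_w/ρ_ice = 4.301×10^5 × 1000/918 = 4.68×10^5 km³.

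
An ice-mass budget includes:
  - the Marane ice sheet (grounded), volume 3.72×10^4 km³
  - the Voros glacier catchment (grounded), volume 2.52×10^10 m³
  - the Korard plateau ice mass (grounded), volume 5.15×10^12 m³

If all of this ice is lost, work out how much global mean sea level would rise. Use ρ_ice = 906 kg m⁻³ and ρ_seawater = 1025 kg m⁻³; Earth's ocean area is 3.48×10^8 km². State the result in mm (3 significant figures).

≈ 108 mm

Marane: 3.72×10^4 km³ × (906/1025) = 3.288×10^4 km³ of water.
Voros: 2.52×10^10 m³ × (906/1025) = 2.227×10^10 m³ of water.
Korard: 5.15×10^12 m³ × (906/1025) = 4.552×10^12 m³ of water.
Total added water ≈ 3.746×10^13 m³ over 3.48×10^14 m² → Δh = 0.108 m = 108 mm.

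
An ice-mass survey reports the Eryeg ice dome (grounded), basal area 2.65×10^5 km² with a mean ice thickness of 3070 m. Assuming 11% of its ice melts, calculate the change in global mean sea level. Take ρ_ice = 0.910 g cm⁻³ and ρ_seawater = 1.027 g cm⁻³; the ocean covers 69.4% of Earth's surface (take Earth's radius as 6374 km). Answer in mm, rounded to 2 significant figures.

≈ 220 mm

Eryeg: ice volume = 2.65×10^5 km² × 3070 m = 8.136×10^5 km³; 0.11 × 8.136×10^5 × (910/1027) = 7.930×10^4 km³ of water.
Spread over 3.54×10^14 m² of ocean, Δh = 7.930×10^13 / 3.54×10^14 = 0.224 m = 220 mm.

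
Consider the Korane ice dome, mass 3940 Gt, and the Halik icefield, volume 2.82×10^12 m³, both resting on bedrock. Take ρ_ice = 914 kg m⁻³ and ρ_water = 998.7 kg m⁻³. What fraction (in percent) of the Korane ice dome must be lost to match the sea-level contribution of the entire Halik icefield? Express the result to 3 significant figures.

Equal sea-level rise means equal mass of meltwater, i.e. equal mass of ice lost.
Ice mass of Halik: 2.577×10^15 kg; ice mass of Korane: 3.940×10^15 kg.
Fraction required = 2.577×10^15 / 3.940×10^15 = 0.654 → 65.4 %.

≈ 65.4 %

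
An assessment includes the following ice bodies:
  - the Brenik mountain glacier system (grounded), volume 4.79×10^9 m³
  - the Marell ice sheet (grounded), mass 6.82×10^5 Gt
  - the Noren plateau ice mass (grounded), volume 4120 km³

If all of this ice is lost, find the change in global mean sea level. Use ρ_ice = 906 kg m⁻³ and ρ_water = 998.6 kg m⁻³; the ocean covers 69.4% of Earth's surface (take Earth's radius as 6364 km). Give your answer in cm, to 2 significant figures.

Brenik: 4.79×10^9 m³ × (906/998.6) = 4.346×10^9 m³ of water.
Marell: 6.82×10^5 Gt = 6.820×10^17 kg; dividing by ρ_w = 998.6 kg m⁻³ gives 6.830×10^14 m³ of water.
Noren: 4120 km³ × (906/998.6) = 3738 km³ of water.
Total added water ≈ 6.867×10^14 m³ over 3.53×10^14 m² → Δh = 1.94 m = 190 cm.

≈ 190 cm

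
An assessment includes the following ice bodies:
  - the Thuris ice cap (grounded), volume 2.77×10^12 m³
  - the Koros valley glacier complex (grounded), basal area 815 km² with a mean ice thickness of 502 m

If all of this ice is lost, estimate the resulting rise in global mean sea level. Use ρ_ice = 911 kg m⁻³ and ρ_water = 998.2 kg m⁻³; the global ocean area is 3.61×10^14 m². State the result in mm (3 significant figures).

Thuris: 2.77×10^12 m³ × (911/998.2) = 2.528×10^12 m³ of water.
Koros: ice volume = 815 km² × 502 m = 409.1 km³; 409.1 × (911/998.2) = 373.4 km³ of water.
Total added water ≈ 2.901×10^12 m³ over 3.61×10^14 m² → Δh = 8.04×10^-3 m = 8.04 mm.

≈ 8.04 mm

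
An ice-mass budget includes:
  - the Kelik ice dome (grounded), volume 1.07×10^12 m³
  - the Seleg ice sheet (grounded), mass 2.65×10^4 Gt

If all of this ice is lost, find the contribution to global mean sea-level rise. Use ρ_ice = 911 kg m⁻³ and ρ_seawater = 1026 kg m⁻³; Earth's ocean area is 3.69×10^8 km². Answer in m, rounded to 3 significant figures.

Kelik: 1.07×10^12 m³ × (911/1026) = 9.501×10^11 m³ of water.
Seleg: 2.65×10^4 Gt = 2.650×10^16 kg; dividing by ρ_w = 1026 kg m⁻³ gives 2.583×10^13 m³ of water.
Total added water ≈ 2.678×10^13 m³ over 3.69×10^14 m² → Δh = 0.0726 m.

≈ 0.0726 m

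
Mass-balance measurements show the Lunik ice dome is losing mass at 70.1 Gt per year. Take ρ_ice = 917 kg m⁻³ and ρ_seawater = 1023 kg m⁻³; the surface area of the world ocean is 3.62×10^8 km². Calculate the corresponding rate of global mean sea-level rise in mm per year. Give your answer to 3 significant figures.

≈ 0.189 mm/yr

ρ_w = 1023 kg m⁻³. Annual water volume added = 70.1 Gt / ρ_w = 7.010×10^13 kg / 1023 kg m⁻³ = 6.852×10^10 m³.
Δh per year = 6.852×10^10 / 3.62×10^14 = 1.89×10^-4 m = 0.189 mm.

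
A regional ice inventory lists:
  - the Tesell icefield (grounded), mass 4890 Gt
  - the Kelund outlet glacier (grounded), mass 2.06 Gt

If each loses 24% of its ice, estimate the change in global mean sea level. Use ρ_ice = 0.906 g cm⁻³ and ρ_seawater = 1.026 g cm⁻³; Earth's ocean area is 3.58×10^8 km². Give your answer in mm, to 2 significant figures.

≈ 3.2 mm

Tesell: 0.24 × 4890 Gt = 1.174×10^15 kg; dividing by ρ_w = 1.026 g cm⁻³ = 1026 kg m⁻³ gives 1.144×10^12 m³ of water.
Kelund: 0.24 × 2.06 Gt = 4.944×10^11 kg; dividing by ρ_w = 1026 kg m⁻³ gives 4.819×10^8 m³ of water.
Total added water ≈ 1.144×10^12 m³ over 3.58×10^14 m² → Δh = 3.20×10^-3 m = 3.2 mm.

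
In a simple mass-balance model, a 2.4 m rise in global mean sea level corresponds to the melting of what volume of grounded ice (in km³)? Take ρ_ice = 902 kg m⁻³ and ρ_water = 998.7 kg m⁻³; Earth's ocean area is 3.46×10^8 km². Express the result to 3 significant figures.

Required water volume = Δh × A = 2.4 m × 3.46×10^14 m² = 8.304×10^14 m³ = 8.304×10^5 km³.
Ice volume = water volume × ρ_w/ρ_ice = 8.304×10^5 × 998.7/902 = 9.19×10^5 km³.

≈ 9.19×10^5 km³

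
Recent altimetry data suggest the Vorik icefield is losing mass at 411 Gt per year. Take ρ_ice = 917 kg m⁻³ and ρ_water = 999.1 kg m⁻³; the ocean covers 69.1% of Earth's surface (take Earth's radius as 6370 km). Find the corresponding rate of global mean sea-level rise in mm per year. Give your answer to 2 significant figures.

ρ_w = 999.1 kg m⁻³. Annual water volume added = 411 Gt / ρ_w = 4.110×10^14 kg / 999.1 kg m⁻³ = 4.114×10^11 m³.
Δh per year = 4.114×10^11 / 3.52×10^14 = 1.17×10^-3 m = 1.2 mm.

≈ 1.2 mm/yr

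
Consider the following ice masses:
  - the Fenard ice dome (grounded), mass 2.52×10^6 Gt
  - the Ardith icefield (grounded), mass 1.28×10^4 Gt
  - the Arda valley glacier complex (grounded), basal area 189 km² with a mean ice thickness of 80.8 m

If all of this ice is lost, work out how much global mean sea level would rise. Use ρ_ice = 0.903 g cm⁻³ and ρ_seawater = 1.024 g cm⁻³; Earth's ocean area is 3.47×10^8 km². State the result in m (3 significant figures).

Fenard: 2.52×10^6 Gt = 2.520×10^18 kg; dividing by ρ_w = 1.024 g cm⁻³ = 1024 kg m⁻³ gives 2.461×10^15 m³ of water.
Ardith: 1.28×10^4 Gt = 1.280×10^16 kg; dividing by ρ_w = 1024 kg m⁻³ gives 1.250×10^13 m³ of water.
Arda: ice volume = 189 km² × 80.8 m = 15.27 km³; 15.27 × (903/1024) = 13.47 km³ of water.
Total added water ≈ 2.473×10^15 m³ over 3.47×10^14 m² → Δh = 7.13 m.

≈ 7.13 m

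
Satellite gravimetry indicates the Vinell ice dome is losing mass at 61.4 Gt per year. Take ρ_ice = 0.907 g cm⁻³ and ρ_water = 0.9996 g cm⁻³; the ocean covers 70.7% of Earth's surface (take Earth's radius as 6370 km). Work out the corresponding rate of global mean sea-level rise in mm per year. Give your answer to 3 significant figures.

≈ 0.170 mm/yr

ρ_w = 0.9996 g cm⁻³ = 999.6 kg m⁻³. Annual water volume added = 61.4 Gt / ρ_w = 6.140×10^13 kg / 999.6 kg m⁻³ = 6.142×10^10 m³.
Δh per year = 6.142×10^10 / 3.61×10^14 = 1.70×10^-4 m = 0.170 mm.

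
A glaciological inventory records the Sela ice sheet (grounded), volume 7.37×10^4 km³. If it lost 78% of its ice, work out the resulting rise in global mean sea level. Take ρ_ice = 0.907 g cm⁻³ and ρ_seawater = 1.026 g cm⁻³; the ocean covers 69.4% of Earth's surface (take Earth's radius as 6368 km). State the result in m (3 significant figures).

Sela: 0.78 × 7.37×10^4 km³ × (907/1026) = 5.082×10^4 km³ of water.
Spread over 3.54×10^14 m² of ocean, Δh = 5.082×10^13 / 3.54×10^14 = 0.144 m.

≈ 0.144 m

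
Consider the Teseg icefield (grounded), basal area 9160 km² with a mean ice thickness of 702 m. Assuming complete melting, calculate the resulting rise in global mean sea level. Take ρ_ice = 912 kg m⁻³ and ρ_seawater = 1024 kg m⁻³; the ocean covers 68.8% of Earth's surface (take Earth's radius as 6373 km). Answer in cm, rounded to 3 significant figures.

Teseg: ice volume = 9160 km² × 702 m = 6430 km³; 6430 × (912/1024) = 5727 km³ of water.
Spread over 3.51×10^14 m² of ocean, Δh = 5.727×10^12 / 3.51×10^14 = 0.0163 m = 1.63 cm.

≈ 1.63 cm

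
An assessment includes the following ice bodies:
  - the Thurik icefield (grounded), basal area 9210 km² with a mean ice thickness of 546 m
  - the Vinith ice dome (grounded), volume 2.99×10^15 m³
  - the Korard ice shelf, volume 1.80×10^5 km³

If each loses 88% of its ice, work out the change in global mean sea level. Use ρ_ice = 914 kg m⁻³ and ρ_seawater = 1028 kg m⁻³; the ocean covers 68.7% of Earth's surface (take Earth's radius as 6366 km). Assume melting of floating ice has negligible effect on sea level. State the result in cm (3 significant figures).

Thurik: ice volume = 9210 km² × 546 m = 5029 km³; 0.88 × 5029 × (914/1028) = 3934 km³ of water.
Vinith: 0.88 × 2.99×10^15 m³ × (914/1028) = 2.339×10^15 m³ of water.
The Korard ice shelf is floating and already displaces its own weight of water, so its melt adds essentially nothing to sea level.
Total added water ≈ 2.343×10^15 m³ over 3.50×10^14 m² → Δh = 6.70 m = 670 cm.

≈ 670 cm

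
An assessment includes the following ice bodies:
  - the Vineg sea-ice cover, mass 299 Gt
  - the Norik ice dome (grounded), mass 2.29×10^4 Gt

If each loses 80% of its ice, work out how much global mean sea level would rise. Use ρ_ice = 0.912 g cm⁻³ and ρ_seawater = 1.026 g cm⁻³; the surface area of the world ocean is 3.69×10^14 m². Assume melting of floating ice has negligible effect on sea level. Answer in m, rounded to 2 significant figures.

The Vineg sea-ice cover is floating and already displaces its own weight of water, so its melt adds essentially nothing to sea level.
Norik: 0.8 × 2.29×10^4 Gt = 1.832×10^16 kg; dividing by ρ_w = 1.026 g cm⁻³ = 1026 kg m⁻³ gives 1.786×10^13 m³ of water.
Total added water ≈ 1.786×10^13 m³ over 3.69×10^14 m² → Δh = 0.0484 m.

≈ 0.048 m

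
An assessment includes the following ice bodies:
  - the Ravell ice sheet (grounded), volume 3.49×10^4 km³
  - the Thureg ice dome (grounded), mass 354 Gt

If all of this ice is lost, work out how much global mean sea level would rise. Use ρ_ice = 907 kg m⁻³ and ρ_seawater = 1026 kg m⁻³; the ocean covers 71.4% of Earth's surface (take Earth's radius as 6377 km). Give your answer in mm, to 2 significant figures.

Ravell: 3.49×10^4 km³ × (907/1026) = 3.085×10^4 km³ of water.
Thureg: 354 Gt = 3.540×10^14 kg; dividing by ρ_w = 1026 kg m⁻³ gives 3.450×10^11 m³ of water.
Total added water ≈ 3.120×10^13 m³ over 3.65×10^14 m² → Δh = 0.0855 m = 86 mm.

≈ 86 mm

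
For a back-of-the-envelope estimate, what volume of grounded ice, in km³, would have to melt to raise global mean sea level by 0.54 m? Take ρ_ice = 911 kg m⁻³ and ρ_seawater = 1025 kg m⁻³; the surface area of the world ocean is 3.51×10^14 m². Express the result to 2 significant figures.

≈ 2.1×10^5 km³

Required water volume = Δh × A = 0.54 m × 3.51×10^14 m² = 1.895×10^14 m³ = 1.895×10^5 km³.
Ice volume = water volume × ρ_w/ρ_ice = 1.895×10^5 × 1025/911 = 2.1×10^5 km³.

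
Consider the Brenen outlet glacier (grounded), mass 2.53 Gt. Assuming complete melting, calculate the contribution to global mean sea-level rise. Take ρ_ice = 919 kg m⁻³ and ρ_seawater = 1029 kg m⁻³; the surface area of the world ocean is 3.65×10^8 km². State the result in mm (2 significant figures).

Brenen: 2.53 Gt = 2.530×10^12 kg; dividing by ρ_w = 1029 kg m⁻³ gives 2.459×10^9 m³ of water.
Spread over 3.65×10^14 m² of ocean, Δh = 2.459×10^9 / 3.65×10^14 = 6.74×10^-6 m = 6.7×10^-3 mm.

≈ 6.7×10^-3 mm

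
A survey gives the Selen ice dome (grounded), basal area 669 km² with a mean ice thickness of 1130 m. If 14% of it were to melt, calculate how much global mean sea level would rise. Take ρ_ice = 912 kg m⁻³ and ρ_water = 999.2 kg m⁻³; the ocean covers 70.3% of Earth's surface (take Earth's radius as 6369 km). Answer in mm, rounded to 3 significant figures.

≈ 0.270 mm

Selen: ice volume = 669 km² × 1130 m = 756.0 km³; 0.14 × 756.0 × (912/999.2) = 96.60 km³ of water.
Spread over 3.58×10^14 m² of ocean, Δh = 9.660×10^10 / 3.58×10^14 = 2.70×10^-4 m = 0.270 mm.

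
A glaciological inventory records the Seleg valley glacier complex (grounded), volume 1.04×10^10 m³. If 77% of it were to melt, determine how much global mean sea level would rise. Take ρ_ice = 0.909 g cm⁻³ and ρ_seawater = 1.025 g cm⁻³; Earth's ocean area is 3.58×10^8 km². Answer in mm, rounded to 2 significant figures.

Seleg: 0.77 × 1.04×10^10 m³ × (909/1025) = 7.102×10^9 m³ of water.
Spread over 3.58×10^14 m² of ocean, Δh = 7.102×10^9 / 3.58×10^14 = 1.98×10^-5 m = 0.020 mm.

≈ 0.020 mm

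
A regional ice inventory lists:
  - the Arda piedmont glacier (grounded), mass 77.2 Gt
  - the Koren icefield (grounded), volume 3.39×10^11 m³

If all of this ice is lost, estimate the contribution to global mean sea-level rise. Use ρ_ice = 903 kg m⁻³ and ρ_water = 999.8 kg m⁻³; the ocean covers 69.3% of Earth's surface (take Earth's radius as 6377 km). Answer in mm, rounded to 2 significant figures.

≈ 1.1 mm

Arda: 77.2 Gt = 7.720×10^13 kg; dividing by ρ_w = 999.8 kg m⁻³ gives 7.722×10^10 m³ of water.
Koren: 3.39×10^11 m³ × (903/999.8) = 3.062×10^11 m³ of water.
Total added water ≈ 3.834×10^11 m³ over 3.54×10^14 m² → Δh = 1.08×10^-3 m = 1.1 mm.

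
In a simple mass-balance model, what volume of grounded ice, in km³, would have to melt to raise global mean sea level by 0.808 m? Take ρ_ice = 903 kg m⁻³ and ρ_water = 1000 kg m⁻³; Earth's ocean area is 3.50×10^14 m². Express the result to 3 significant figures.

Required water volume = Δh × A = 0.808 m × 3.50×10^14 m² = 2.828×10^14 m³ = 2.828×10^5 km³.
Ice volume = water volume × ρ_w/ρ_ice = 2.828×10^5 × 1000/903 = 3.13×10^5 km³.

≈ 3.13×10^5 km³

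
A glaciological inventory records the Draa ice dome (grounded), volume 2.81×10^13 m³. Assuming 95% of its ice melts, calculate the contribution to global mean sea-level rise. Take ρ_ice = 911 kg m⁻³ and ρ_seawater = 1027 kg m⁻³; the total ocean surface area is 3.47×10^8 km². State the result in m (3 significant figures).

≈ 0.0682 m

Draa: 0.95 × 2.81×10^13 m³ × (911/1027) = 2.368×10^13 m³ of water.
Spread over 3.47×10^14 m² of ocean, Δh = 2.368×10^13 / 3.47×10^14 = 0.0682 m.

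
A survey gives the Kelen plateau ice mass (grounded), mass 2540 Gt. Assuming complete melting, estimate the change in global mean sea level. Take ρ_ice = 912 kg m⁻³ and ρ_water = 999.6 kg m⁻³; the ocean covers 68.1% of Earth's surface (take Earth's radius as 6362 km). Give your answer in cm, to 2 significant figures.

Kelen: 2540 Gt = 2.540×10^15 kg; dividing by ρ_w = 999.6 kg m⁻³ gives 2.541×10^12 m³ of water.
Spread over 3.46×10^14 m² of ocean, Δh = 2.541×10^12 / 3.46×10^14 = 7.34×10^-3 m = 0.73 cm.

≈ 0.73 cm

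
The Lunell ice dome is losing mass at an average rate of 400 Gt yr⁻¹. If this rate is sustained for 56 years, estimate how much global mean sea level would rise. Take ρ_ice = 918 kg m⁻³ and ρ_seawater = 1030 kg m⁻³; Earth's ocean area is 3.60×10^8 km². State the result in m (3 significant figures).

Total mass lost = 400 Gt/yr × 56 yr = 2.240×10^4 Gt = 2.240×10^16 kg.
ρ_w = 1030 kg m⁻³, so water volume = 2.240×10^16 / 1030 = 2.175×10^13 m³.
Δh = 2.175×10^13 / 3.60×10^14 = 0.0604 m.

≈ 0.0604 m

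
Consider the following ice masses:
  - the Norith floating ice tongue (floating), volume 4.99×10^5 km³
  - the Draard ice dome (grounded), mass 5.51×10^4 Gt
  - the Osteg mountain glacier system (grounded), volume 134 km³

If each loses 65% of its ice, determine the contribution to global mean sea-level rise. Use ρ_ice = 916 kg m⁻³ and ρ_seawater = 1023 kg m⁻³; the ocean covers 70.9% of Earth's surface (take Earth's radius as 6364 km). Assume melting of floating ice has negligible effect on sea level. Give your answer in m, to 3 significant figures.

The Norith floating ice tongue is floating and already displaces its own weight of water, so its melt adds essentially nothing to sea level.
Draard: 0.65 × 5.51×10^4 Gt = 3.582×10^16 kg; dividing by ρ_w = 1023 kg m⁻³ gives 3.501×10^13 m³ of water.
Osteg: 0.65 × 134 km³ × (916/1023) = 77.99 km³ of water.
Total added water ≈ 3.509×10^13 m³ over 3.61×10^14 m² → Δh = 0.0972 m.

≈ 0.0972 m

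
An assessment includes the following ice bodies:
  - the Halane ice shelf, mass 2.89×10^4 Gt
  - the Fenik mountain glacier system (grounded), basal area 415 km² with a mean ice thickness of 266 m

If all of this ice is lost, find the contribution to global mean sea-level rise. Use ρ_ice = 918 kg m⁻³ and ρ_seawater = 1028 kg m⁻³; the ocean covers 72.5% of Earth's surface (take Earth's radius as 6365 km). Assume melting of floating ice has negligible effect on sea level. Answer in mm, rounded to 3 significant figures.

≈ 0.267 mm

The Halane ice shelf is floating and already displaces its own weight of water, so its melt adds essentially nothing to sea level.
Fenik: ice volume = 415 km² × 266 m = 110.4 km³; 110.4 × (918/1028) = 98.58 km³ of water.
Total added water ≈ 9.858×10^10 m³ over 3.69×10^14 m² → Δh = 2.67×10^-4 m = 0.267 mm.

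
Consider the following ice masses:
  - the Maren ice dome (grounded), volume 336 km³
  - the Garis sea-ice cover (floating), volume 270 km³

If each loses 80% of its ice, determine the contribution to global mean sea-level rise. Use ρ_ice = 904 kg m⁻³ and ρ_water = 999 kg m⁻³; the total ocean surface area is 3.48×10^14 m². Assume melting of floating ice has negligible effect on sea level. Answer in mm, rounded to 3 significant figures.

Maren: 0.8 × 336 km³ × (904/999) = 243.2 km³ of water.
The Garis sea-ice cover is floating and already displaces its own weight of water, so its melt adds essentially nothing to sea level.
Total added water ≈ 2.432×10^11 m³ over 3.48×10^14 m² → Δh = 6.99×10^-4 m = 0.699 mm.

≈ 0.699 mm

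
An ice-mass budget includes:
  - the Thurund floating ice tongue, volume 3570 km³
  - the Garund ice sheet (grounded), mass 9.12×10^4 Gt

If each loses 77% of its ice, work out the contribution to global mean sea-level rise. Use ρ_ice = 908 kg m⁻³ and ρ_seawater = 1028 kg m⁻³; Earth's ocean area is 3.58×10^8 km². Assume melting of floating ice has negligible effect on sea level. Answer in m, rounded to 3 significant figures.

The Thurund floating ice tongue is floating and already displaces its own weight of water, so its melt adds essentially nothing to sea level.
Garund: 0.77 × 9.12×10^4 Gt = 7.022×10^16 kg; dividing by ρ_w = 1028 kg m⁻³ gives 6.831×10^13 m³ of water.
Total added water ≈ 6.831×10^13 m³ over 3.58×10^14 m² → Δh = 0.191 m.

≈ 0.191 m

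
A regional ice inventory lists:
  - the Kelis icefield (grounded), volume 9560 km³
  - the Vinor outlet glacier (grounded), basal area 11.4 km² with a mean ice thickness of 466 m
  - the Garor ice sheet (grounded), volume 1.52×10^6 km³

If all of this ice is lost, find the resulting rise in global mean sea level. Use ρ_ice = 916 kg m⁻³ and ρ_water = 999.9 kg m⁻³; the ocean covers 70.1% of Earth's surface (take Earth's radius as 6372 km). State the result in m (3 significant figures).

≈ 3.92 m

Kelis: 9560 km³ × (916/999.9) = 8758 km³ of water.
Vinor: ice volume = 11.4 km² × 466 m = 5.312 km³; 5.312 × (916/999.9) = 4.867 km³ of water.
Garor: 1.52×10^6 km³ × (916/999.9) = 1.392×10^6 km³ of water.
Total added water ≈ 1.401×10^15 m³ over 3.58×10^14 m² → Δh = 3.92 m.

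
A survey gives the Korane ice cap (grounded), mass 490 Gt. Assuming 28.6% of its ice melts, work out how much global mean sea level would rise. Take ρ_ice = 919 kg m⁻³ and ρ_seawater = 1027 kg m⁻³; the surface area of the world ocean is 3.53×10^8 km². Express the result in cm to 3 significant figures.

Korane: 0.286 × 490 Gt = 1.401×10^14 kg; dividing by ρ_w = 1027 kg m⁻³ gives 1.365×10^11 m³ of water.
Spread over 3.53×10^14 m² of ocean, Δh = 1.365×10^11 / 3.53×10^14 = 3.87×10^-4 m = 0.0387 cm.

≈ 0.0387 cm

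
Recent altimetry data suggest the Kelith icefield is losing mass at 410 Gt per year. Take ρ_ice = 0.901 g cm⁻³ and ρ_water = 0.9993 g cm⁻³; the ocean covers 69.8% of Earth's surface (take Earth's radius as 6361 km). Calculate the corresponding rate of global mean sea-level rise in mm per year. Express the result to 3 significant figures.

≈ 1.16 mm/yr

ρ_w = 0.9993 g cm⁻³ = 999.3 kg m⁻³. Annual water volume added = 410 Gt / ρ_w = 4.100×10^14 kg / 999.3 kg m⁻³ = 4.103×10^11 m³.
Δh per year = 4.103×10^11 / 3.55×10^14 = 1.16×10^-3 m = 1.16 mm.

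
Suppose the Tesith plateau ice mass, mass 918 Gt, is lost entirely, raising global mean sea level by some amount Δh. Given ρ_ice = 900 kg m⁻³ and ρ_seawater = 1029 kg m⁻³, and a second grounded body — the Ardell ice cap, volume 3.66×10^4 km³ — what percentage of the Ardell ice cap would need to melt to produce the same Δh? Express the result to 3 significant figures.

≈ 2.79 %

Equal sea-level rise means equal mass of meltwater, i.e. equal mass of ice lost.
Ice mass of Tesith: 9.180×10^14 kg; ice mass of Ardell: 3.294×10^16 kg.
Fraction required = 9.180×10^14 / 3.294×10^16 = 0.0279 → 2.79 %.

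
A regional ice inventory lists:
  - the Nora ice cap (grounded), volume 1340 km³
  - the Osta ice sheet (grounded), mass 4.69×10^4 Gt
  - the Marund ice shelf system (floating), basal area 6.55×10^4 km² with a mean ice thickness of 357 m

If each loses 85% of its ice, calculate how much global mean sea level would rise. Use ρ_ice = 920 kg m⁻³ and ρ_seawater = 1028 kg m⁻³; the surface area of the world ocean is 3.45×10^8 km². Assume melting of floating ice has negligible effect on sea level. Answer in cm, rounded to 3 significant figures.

≈ 11.5 cm

Nora: 0.85 × 1340 km³ × (920/1028) = 1019 km³ of water.
Osta: 0.85 × 4.69×10^4 Gt = 3.987×10^16 kg; dividing by ρ_w = 1028 kg m⁻³ gives 3.878×10^13 m³ of water.
The Marund ice shelf system is floating and already displaces its own weight of water, so its melt adds essentially nothing to sea level.
Total added water ≈ 3.980×10^13 m³ over 3.45×10^14 m² → Δh = 0.115 m = 11.5 cm.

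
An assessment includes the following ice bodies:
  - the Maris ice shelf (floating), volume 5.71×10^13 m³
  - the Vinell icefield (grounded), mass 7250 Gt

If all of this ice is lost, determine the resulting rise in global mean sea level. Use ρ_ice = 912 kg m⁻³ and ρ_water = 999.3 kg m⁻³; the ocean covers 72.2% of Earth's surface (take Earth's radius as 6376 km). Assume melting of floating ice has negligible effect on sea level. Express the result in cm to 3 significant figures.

≈ 1.97 cm

The Maris ice shelf is floating and already displaces its own weight of water, so its melt adds essentially nothing to sea level.
Vinell: 7250 Gt = 7.250×10^15 kg; dividing by ρ_w = 999.3 kg m⁻³ gives 7.255×10^12 m³ of water.
Total added water ≈ 7.255×10^12 m³ over 3.69×10^14 m² → Δh = 0.0197 m = 1.97 cm.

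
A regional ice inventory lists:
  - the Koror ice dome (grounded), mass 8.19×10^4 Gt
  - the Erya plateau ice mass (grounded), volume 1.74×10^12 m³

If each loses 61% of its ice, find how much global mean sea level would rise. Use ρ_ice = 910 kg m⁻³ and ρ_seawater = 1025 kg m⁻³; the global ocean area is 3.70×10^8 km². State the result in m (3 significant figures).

Koror: 0.61 × 8.19×10^4 Gt = 4.996×10^16 kg; dividing by ρ_w = 1025 kg m⁻³ gives 4.874×10^13 m³ of water.
Erya: 0.61 × 1.74×10^12 m³ × (910/1025) = 9.423×10^11 m³ of water.
Total added water ≈ 4.968×10^13 m³ over 3.70×10^14 m² → Δh = 0.134 m.

≈ 0.134 m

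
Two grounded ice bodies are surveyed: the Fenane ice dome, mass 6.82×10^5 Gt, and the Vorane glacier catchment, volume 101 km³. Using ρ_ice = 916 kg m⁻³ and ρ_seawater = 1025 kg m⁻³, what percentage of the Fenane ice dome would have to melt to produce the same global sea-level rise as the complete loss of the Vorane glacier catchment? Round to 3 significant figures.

Equal sea-level rise means equal mass of meltwater, i.e. equal mass of ice lost.
Ice mass of Vorane: 9.252×10^13 kg; ice mass of Fenane: 6.820×10^17 kg.
Fraction required = 9.252×10^13 / 6.820×10^17 = 1.36×10^-4 → 0.0136 %.

≈ 0.0136 %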